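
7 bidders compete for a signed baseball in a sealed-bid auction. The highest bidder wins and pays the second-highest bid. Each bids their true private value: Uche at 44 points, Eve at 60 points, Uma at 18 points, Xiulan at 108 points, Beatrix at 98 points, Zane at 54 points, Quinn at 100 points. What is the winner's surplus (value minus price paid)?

8 points

Ordered from highest: Xiulan 108 points, then Quinn 100 points, then Beatrix 98 points, then Eve 60 points, then Zane 54 points, then Uche 44 points, then Uma 18 points.
Xiulan wins with the top bid and pays the second-highest, 100 points.
Surplus = 108 points − 100 points = 8 points.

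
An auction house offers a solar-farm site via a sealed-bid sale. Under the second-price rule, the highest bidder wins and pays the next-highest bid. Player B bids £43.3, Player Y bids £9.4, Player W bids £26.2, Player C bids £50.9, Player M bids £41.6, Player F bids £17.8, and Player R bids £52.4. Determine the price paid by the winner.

The winner pays £50.9.

Ordered from highest: Player R £52.4 > Player C £50.9 > Player B £43.3 > Player M £41.6 > Player W £26.2 > Player F £17.8 > Player Y £9.4.
Player R has the highest bid, so Player R wins.
The second-highest bid is £50.9, so that is what Player R pays.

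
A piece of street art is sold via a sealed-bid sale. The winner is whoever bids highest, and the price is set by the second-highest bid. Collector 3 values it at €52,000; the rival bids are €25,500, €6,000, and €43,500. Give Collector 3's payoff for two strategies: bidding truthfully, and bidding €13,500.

The highest competing bid is €43,500.
Bidding truthfully at €52,000: Collector 3 has the top bid, wins, and pays the second-highest bid €43,500. Payoff = €52,000 − €43,500 = €8,500.
Bidding €13,500: the top bid is €43,500 (a rival), so Collector 3 loses. Payoff = €0.

Truthful: €8,500; alternative: €0.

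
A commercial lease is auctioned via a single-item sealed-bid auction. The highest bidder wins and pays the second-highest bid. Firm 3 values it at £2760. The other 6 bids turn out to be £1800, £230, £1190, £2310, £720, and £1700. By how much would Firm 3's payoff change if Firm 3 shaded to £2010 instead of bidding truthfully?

Payoff change: -£450.

The highest competing bid is £2310.
Bidding truthfully at £2760: Firm 3 has the top bid, wins, and pays the second-highest bid £2310. Payoff = £2760 − £2310 = £450.
Bidding £2010: the top bid is £2310 (a rival), so Firm 3 loses. Payoff = £0.
Change = £0 − £450 = -£450.
This is the dominant-strategy logic: truthful bidding weakly beats any alternative.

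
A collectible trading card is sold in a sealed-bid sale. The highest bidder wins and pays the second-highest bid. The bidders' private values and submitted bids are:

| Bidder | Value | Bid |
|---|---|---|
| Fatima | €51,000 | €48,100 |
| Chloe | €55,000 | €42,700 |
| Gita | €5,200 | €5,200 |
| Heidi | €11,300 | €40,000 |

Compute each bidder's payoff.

Fatima €8,300, Chloe €0, Gita €0, Heidi €0.

Sorted high to low: Fatima €48,100; Chloe €42,700; Heidi €40,000; Gita €5,200.
Fatima has the top bid and wins; the price is the second-highest bid, €42,700.
Fatima's payoff = €51,000 − €42,700 = €8,300. All other bidders lose, so their payoff is 0.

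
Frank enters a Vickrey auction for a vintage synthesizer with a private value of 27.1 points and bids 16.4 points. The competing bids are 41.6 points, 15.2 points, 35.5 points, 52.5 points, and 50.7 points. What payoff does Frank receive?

Frank's payoff: 0.0 points.

Highest competing bid: 52.5 points.
Frank's bid 16.4 points is not the highest, so Frank loses, pays nothing, and earns zero payoff.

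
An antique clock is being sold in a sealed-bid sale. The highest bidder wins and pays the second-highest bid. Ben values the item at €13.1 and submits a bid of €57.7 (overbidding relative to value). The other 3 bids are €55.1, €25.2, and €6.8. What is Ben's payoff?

Highest competing bid: €55.1.
Ben's bid €57.7 is the highest overall, so Ben wins and pays the second-highest bid, €55.1.
Payoff = value − price = €13.1 − €55.1 = -€42.0.

Ben's payoff: -€42.0.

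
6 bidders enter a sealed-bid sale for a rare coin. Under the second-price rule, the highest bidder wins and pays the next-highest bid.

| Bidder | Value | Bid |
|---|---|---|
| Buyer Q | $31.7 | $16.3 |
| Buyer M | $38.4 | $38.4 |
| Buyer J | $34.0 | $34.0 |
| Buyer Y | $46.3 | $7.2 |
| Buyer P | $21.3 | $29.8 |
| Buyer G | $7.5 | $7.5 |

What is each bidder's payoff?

Ranking the bids: Buyer M $38.4 > Buyer J $34.0 > Buyer P $29.8 > Buyer Q $16.3 > Buyer G $7.5 > Buyer Y $7.2.
Buyer M has the top bid and wins; the price is the second-highest bid, $34.0.
Buyer M's payoff = $38.4 − $34.0 = $4.4. All other bidders lose, so their payoff is 0.

Buyer Q $0.0, Buyer M $4.4, Buyer J $0.0, Buyer Y $0.0, Buyer P $0.0, Buyer G $0.0.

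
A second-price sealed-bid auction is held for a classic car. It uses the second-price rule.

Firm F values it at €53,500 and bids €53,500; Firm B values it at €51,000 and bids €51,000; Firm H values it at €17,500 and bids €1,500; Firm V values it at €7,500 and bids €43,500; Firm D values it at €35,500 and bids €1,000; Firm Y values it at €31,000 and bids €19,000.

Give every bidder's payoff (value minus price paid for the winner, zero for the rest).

Firm F €2,500, Firm B €0, Firm H €0, Firm V €0, Firm D €0, Firm Y €0.

Sorted high to low: Firm F €53,500, then Firm B €51,000, then Firm V €43,500, then Firm Y €19,000, then Firm H €1,500, then Firm D €1,000.
Firm F has the top bid and wins; the price is the second-highest bid, €51,000.
Firm F's payoff = €53,500 − €51,000 = €2,500. All other bidders lose, so their payoff is 0.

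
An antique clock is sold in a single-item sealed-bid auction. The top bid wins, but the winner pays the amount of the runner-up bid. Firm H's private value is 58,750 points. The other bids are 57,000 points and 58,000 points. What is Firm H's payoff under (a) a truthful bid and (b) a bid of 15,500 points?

Truthful: 750 points; alternative: 0 points.

The highest competing bid is 58,000 points.
Bidding truthfully at 58,750 points: Firm H has the top bid, wins, and pays the second-highest bid 58,000 points. Payoff = 58,750 points − 58,000 points = 750 points.
Bidding 15,500 points: the top bid is 58,000 points (a rival), so Firm H loses. Payoff = 0 points.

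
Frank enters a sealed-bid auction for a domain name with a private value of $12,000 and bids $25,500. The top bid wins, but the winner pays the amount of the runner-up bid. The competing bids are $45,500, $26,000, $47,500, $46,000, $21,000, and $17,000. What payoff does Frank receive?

Payoff = $0.

Highest competing bid: $47,500.
Frank's bid $25,500 is not the highest, so Frank loses, pays nothing, and earns zero payoff.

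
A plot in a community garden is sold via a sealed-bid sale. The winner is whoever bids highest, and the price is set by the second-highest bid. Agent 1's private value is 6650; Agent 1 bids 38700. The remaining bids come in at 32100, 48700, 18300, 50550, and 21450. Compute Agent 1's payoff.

0

Highest competing bid: 50550.
Agent 1's bid 38700 is not the highest, so Agent 1 loses, pays nothing, and earns zero payoff.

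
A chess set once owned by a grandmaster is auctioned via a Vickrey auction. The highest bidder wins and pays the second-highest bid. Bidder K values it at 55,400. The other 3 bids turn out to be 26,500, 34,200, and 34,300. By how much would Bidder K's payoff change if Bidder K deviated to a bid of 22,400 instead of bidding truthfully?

Payoff change: -21,100.

The highest competing bid is 34,300.
Bidding truthfully at 55,400: Bidder K has the top bid, wins, and pays the second-highest bid 34,300. Payoff = 55,400 − 34,300 = 21,100.
Bidding 22,400: the top bid is 34,300 (a rival), so Bidder K loses. Payoff = 0.
Change = 0 − 21,100 = -21,100.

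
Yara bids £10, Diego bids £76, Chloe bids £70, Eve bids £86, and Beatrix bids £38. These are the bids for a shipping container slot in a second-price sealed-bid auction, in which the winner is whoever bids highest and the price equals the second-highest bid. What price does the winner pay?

£76

Sorted high to low: Eve £86 > Diego £76 > Chloe £70 > Beatrix £38 > Yara £10.
Eve is the highest bidder, so Eve wins.
Under the second-price rule, the price is the second-highest bid: £76.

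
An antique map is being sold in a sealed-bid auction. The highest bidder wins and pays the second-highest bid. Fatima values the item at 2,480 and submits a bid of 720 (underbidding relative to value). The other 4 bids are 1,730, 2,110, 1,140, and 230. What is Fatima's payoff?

Highest competing bid: 2,110.
Fatima's bid 720 is not the highest, so Fatima loses, pays nothing, and earns zero payoff.

Fatima's payoff: 0.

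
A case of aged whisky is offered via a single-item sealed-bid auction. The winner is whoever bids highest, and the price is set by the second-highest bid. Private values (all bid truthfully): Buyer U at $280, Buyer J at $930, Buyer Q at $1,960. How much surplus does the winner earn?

Surplus = $1,030.

Bids in descending order: Buyer Q $1,960; Buyer J $930; Buyer U $280.
Buyer Q wins with the top bid and pays the second-highest, $930.
Surplus = $1,960 − $930 = $1,030.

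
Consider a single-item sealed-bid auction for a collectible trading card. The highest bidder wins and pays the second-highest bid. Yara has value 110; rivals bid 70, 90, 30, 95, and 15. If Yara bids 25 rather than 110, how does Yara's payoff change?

-15

The highest competing bid is 95.
Bidding truthfully at 110: Yara has the top bid, wins, and pays the second-highest bid 95. Payoff = 110 − 95 = 15.
Bidding 25: the top bid is 95 (a rival), so Yara loses. Payoff = 0.
Change = 0 − 15 = -15.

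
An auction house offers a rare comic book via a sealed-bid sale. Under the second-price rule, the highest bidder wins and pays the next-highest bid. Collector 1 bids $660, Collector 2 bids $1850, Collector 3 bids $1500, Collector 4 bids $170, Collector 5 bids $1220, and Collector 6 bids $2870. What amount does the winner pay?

Price paid: $1850.

Sorted high to low: Collector 6 $2870 > Collector 2 $1850 > Collector 3 $1500 > Collector 5 $1220 > Collector 1 $660 > Collector 4 $170.
Collector 6 has the highest bid, so Collector 6 wins.
The second-highest bid is $1850, so that is what Collector 6 pays.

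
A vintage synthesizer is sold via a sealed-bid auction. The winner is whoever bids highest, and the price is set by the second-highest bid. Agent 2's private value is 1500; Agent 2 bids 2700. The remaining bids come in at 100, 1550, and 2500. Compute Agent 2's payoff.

The bidder's payoff: -1000.

Highest competing bid: 2500.
Agent 2's bid 2700 is the highest overall, so Agent 2 wins and pays the second-highest bid, 2500.
Payoff = value − price = 1500 − 2500 = -1000.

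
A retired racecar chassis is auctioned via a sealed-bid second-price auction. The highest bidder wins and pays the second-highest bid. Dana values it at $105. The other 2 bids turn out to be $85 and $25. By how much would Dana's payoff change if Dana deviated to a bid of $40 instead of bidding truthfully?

Change in payoff: -$20.

The highest competing bid is $85.
Bidding truthfully at $105: Dana has the top bid, wins, and pays the second-highest bid $85. Payoff = $105 − $85 = $20.
Bidding $40: the top bid is $85 (a rival), so Dana loses. Payoff = $0.
Change = $0 − $20 = -$20.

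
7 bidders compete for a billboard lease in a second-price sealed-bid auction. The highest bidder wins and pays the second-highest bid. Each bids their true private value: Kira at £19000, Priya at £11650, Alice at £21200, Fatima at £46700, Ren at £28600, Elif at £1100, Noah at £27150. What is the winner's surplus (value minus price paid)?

£18100

Sorted high to low: Fatima £46700; Ren £28600; Noah £27150; Alice £21200; Kira £19000; Priya £11650; Elif £1100.
Fatima wins with the top bid and pays the second-highest, £28600.
Surplus = £46700 − £28600 = £18100.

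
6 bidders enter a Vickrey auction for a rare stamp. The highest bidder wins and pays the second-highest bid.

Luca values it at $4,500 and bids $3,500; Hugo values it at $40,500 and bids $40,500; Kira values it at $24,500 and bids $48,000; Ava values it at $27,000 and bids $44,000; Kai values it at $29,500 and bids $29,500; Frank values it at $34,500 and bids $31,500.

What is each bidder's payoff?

Luca $0, Hugo $0, Kira -$19,500, Ava $0, Kai $0, Frank $0.

Ranking the bids: Kira $48,000 > Ava $44,000 > Hugo $40,500 > Frank $31,500 > Kai $29,500 > Luca $3,500.
Kira has the top bid and wins; the price is the second-highest bid, $44,000.
Kira's payoff = $24,500 − $44,000 = -$19,500. All other bidders lose, so their payoff is 0.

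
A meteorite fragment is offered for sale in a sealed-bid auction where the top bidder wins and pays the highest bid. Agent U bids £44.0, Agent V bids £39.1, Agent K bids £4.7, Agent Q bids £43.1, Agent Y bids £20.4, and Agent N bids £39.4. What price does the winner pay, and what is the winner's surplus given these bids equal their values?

Sorted high to low: Agent U £44.0, then Agent Q £43.1, then Agent N £39.4, then Agent V £39.1, then Agent Y £20.4, then Agent K £4.7.
Agent U is the highest bidder, so Agent U wins.
Under the first-price rule, the price is the highest bid: £44.0.
Surplus = £44.0 − £44.0 = £0.0.

Price £44.0; surplus £0.0.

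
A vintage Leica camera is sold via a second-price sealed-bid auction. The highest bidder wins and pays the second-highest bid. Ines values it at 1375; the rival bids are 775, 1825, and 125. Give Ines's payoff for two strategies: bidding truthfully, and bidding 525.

(a) 0  (b) 0

The highest competing bid is 1825.
Bidding truthfully at 1375: the top bid is 1825 (a rival), so Ines loses. Payoff = 0.
Bidding 525: the top bid is 1825 (a rival), so Ines loses. Payoff = 0.
The bid only affects whether you win, not the price — here both bids land on the same side of the top rival bid, so the deviation is payoff-neutral.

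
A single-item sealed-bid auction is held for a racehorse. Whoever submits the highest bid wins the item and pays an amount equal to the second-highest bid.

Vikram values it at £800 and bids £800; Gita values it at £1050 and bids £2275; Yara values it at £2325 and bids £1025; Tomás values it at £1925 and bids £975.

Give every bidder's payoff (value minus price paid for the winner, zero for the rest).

Ordered from highest: Gita £2275 > Yara £1025 > Tomás £975 > Vikram £800.
Gita has the top bid and wins; the price is the second-highest bid, £1025.
Gita's payoff = £1050 − £1025 = £25. All other bidders lose, so their payoff is 0.

Vikram £0, Gita £25, Yara £0, Tomás £0.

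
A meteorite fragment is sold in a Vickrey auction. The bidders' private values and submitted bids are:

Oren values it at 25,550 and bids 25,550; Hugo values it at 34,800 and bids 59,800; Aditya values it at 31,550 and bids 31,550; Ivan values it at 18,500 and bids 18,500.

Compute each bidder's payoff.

Payoffs: Oren 0, Hugo 3,250, Aditya 0, Ivan 0.

Ordered from highest: Hugo 59,800; Aditya 31,550; Oren 25,550; Ivan 18,500.
Hugo has the top bid and wins; the price is the second-highest bid, 31,550.
Hugo's payoff = 34,800 − 31,550 = 3,250. All other bidders lose, so their payoff is 0.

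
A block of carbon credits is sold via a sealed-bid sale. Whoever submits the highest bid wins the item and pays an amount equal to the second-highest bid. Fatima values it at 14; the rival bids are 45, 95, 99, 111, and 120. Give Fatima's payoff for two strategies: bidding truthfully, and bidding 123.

(a) 0  (b) -106

The highest competing bid is 120.
Bidding truthfully at 14: the top bid is 120 (a rival), so Fatima loses. Payoff = 0.
Bidding 123: Fatima has the top bid, wins, and pays the second-highest bid 120. Payoff = 14 − 120 = -106.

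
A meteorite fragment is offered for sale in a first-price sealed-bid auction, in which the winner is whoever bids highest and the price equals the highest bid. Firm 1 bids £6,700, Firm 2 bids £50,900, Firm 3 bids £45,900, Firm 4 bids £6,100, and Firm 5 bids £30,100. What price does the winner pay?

The winner pays £50,900.

Sorted high to low: Firm 2 £50,900; Firm 3 £45,900; Firm 5 £30,100; Firm 1 £6,700; Firm 4 £6,100.
Firm 2 is the highest bidder, so Firm 2 wins.
Under the first-price rule, the price is the highest bid: £50,900.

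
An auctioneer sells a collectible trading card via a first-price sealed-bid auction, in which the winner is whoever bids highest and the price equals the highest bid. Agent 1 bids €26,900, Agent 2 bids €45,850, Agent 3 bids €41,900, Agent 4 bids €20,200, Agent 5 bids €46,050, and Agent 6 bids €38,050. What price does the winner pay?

The winner pays €46,050.

Ordered from highest: Agent 5 €46,050, then Agent 2 €45,850, then Agent 3 €41,900, then Agent 6 €38,050, then Agent 1 €26,900, then Agent 4 €20,200.
Agent 5 is the highest bidder, so Agent 5 wins.
Under the first-price rule, the price is the highest bid: €46,050.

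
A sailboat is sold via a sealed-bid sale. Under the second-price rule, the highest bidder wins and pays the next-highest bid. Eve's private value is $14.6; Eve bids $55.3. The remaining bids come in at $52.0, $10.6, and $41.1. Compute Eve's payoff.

Highest competing bid: $52.0.
Eve's bid $55.3 is the highest overall, so Eve wins and pays the second-highest bid, $52.0.
Payoff = value − price = $14.6 − $52.0 = -$37.4.
Overbidding won the item at a price above value — truthful bidding would have avoided this loss.

Eve's payoff: -$37.4.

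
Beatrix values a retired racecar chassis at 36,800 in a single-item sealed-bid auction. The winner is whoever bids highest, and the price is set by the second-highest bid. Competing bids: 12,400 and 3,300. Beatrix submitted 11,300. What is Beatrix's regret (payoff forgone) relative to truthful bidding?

24,400

The highest competing bid is 12,400.
Bidding truthfully at 36,800: Beatrix has the top bid, wins, and pays the second-highest bid 12,400. Payoff = 36,800 − 12,400 = 24,400.
Bidding 11,300: the top bid is 12,400 (a rival), so Beatrix loses. Payoff = 0.
Regret = truthful payoff − actual payoff = 24,400 − 0 = 24,400.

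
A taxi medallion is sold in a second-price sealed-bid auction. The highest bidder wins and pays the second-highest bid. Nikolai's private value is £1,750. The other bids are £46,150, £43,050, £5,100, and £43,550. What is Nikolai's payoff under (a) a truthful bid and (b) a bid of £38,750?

(a) £0  (b) £0

The highest competing bid is £46,150.
Bidding truthfully at £1,750: the top bid is £46,150 (a rival), so Nikolai loses. Payoff = £0.
Bidding £38,750: the top bid is £46,150 (a rival), so Nikolai loses. Payoff = £0.
The bid only affects whether you win, not the price — here both bids land on the same side of the top rival bid, so the deviation is payoff-neutral.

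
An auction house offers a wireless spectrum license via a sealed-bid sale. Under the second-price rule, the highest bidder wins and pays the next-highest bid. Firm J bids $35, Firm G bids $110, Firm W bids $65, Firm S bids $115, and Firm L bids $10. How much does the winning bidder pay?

Ranking the bids: Firm S $115 > Firm G $110 > Firm W $65 > Firm J $35 > Firm L $10.
Firm S has the highest bid, so Firm S wins.
The second-highest bid is $110, so that is what Firm S pays.

$110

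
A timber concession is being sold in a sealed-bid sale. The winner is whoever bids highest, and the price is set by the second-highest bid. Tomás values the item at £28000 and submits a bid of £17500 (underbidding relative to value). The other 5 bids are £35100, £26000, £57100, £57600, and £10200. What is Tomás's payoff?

Highest competing bid: £57600.
Tomás's bid £17500 is not the highest, so Tomás loses, pays nothing, and earns zero payoff.

Tomás's payoff: £0.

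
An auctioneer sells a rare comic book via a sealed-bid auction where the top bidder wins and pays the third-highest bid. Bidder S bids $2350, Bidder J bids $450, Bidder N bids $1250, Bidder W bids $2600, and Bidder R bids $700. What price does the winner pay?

Ordered from highest: Bidder W $2600; Bidder S $2350; Bidder N $1250; Bidder R $700; Bidder J $450.
Bidder W is the highest bidder, so Bidder W wins.
Under the third-price rule, the price is the third-highest bid: $1250.

Price paid: $1250.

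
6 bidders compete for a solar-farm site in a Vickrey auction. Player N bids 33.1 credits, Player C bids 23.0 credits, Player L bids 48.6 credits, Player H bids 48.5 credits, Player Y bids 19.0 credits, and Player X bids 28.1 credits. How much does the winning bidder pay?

Price paid: 48.5 credits.

Sorted high to low: Player L 48.6 credits, then Player H 48.5 credits, then Player N 33.1 credits, then Player X 28.1 credits, then Player C 23.0 credits, then Player Y 19.0 credits.
Player L has the highest bid, so Player L wins.
The second-highest bid is 48.5 credits, so that is what Player L pays.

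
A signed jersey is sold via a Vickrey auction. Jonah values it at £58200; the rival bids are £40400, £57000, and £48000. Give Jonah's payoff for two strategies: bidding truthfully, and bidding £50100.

Truthful: £1200; alternative: £0.

The highest competing bid is £57000.
Bidding truthfully at £58200: Jonah has the top bid, wins, and pays the second-highest bid £57000. Payoff = £58200 − £57000 = £1200.
Bidding £50100: the top bid is £57000 (a rival), so Jonah loses. Payoff = £0.
Deviating from a truthful bid can only lose payoff in a second-price auction — never gain.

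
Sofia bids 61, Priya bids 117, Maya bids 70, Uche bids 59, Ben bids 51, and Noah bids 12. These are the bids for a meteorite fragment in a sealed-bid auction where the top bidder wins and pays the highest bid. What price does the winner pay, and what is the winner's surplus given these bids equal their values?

Ordered from highest: Priya 117; Maya 70; Sofia 61; Uche 59; Ben 51; Noah 12.
Priya is the highest bidder, so Priya wins.
Under the first-price rule, the price is the highest bid: 117.
Surplus = 117 − 117 = 0.

Price 117; surplus 0.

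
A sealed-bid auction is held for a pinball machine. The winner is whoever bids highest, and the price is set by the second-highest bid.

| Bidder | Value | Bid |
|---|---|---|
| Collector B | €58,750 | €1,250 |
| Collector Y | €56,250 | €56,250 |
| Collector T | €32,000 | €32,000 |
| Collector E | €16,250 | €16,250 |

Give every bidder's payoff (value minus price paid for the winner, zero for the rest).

Ordered from highest: Collector Y €56,250; Collector T €32,000; Collector E €16,250; Collector B €1,250.
Collector Y has the top bid and wins; the price is the second-highest bid, €32,000.
Collector Y's payoff = €56,250 − €32,000 = €24,250. All other bidders lose, so their payoff is 0.

Payoffs: Collector B €0, Collector Y €24,250, Collector T €0, Collector E €0.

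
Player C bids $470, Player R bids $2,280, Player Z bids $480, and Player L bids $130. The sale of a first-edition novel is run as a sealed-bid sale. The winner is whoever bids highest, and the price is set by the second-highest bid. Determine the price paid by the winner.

The winner pays $480.

Bids in descending order: Player R $2,280 > Player Z $480 > Player C $470 > Player L $130.
Player R has the highest bid, so Player R wins.
The second-highest bid is $480, so that is what Player R pays.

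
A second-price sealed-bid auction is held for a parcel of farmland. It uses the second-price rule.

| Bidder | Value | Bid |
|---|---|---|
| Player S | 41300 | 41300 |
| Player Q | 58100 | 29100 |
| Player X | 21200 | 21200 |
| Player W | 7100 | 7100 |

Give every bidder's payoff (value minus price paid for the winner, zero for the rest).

Player S 12200, Player Q 0, Player X 0, Player W 0.

Sorted high to low: Player S 41300, then Player Q 29100, then Player X 21200, then Player W 7100.
Player S has the top bid and wins; the price is the second-highest bid, 29100.
Player S's payoff = 41300 − 29100 = 12200. All other bidders lose, so their payoff is 0.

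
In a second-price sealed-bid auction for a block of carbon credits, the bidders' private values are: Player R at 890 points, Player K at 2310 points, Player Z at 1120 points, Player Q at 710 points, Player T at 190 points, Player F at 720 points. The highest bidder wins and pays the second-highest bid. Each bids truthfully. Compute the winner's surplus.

Surplus = 1190 points.

Ranking the bids: Player K 2310 points > Player Z 1120 points > Player R 890 points > Player F 720 points > Player Q 710 points > Player T 190 points.
Player K wins with the top bid and pays the second-highest, 1120 points.
Surplus = 2310 points − 1120 points = 1190 points.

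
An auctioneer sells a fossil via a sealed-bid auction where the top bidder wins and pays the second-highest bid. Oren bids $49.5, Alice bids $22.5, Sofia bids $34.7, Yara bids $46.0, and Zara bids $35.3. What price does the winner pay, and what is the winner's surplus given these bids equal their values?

Sorted high to low: Oren $49.5, then Yara $46.0, then Zara $35.3, then Sofia $34.7, then Alice $22.5.
Oren is the highest bidder, so Oren wins.
Under the second-price rule, the price is the second-highest bid: $46.0.
Surplus = $49.5 − $46.0 = $3.5.

The winner pays $46.0 for a surplus of $3.5.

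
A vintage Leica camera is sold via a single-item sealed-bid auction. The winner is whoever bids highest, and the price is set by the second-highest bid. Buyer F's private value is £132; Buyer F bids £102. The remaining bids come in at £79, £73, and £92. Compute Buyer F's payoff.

£40

Highest competing bid: £92.
Buyer F's bid £102 is the highest overall, so Buyer F wins and pays the second-highest bid, £92.
Payoff = value − price = £132 − £92 = £40.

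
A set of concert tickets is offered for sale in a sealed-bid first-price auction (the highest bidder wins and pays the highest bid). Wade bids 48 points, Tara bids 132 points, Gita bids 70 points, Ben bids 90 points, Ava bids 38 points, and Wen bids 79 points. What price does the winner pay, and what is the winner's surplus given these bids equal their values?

The winner pays 132 points for a surplus of 0 points.

Sorted high to low: Tara 132 points; Ben 90 points; Wen 79 points; Gita 70 points; Wade 48 points; Ava 38 points.
Tara is the highest bidder, so Tara wins.
Under the first-price rule, the price is the highest bid: 132 points.
Surplus = 132 points − 132 points = 0 points.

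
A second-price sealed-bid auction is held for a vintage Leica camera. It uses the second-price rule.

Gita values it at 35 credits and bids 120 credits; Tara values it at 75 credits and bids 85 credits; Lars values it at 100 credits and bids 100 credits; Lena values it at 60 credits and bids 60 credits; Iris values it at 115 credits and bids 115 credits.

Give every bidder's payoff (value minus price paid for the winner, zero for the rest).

Sorted high to low: Gita 120 credits; Iris 115 credits; Lars 100 credits; Tara 85 credits; Lena 60 credits.
Gita has the top bid and wins; the price is the second-highest bid, 115 credits.
Gita's payoff = 35 credits − 115 credits = -80 credits. All other bidders lose, so their payoff is 0.

Payoffs: Gita -80 credits, Tara 0 credits, Lars 0 credits, Lena 0 credits, Iris 0 credits.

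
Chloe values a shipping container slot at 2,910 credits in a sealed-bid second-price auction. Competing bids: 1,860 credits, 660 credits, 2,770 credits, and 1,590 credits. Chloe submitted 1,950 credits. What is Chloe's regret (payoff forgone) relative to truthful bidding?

140 credits

The highest competing bid is 2,770 credits.
Bidding truthfully at 2,910 credits: Chloe has the top bid, wins, and pays the second-highest bid 2,770 credits. Payoff = 2,910 credits − 2,770 credits = 140 credits.
Bidding 1,950 credits: the top bid is 2,770 credits (a rival), so Chloe loses. Payoff = 0 credits.
Regret = truthful payoff − actual payoff = 140 credits − 0 credits = 140 credits.
Deviating from a truthful bid can only lose payoff in a second-price auction — never gain.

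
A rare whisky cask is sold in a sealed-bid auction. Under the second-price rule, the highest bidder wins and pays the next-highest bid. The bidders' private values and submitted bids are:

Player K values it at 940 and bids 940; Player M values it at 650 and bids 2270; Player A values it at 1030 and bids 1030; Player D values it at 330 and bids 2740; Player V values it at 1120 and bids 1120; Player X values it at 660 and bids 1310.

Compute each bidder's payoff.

Player K 0, Player M 0, Player A 0, Player D -1940, Player V 0, Player X 0.

Sorted high to low: Player D 2740; Player M 2270; Player X 1310; Player V 1120; Player A 1030; Player K 940.
Player D has the top bid and wins; the price is the second-highest bid, 2270.
Player D's payoff = 330 − 2270 = -1940. All other bidders lose, so their payoff is 0.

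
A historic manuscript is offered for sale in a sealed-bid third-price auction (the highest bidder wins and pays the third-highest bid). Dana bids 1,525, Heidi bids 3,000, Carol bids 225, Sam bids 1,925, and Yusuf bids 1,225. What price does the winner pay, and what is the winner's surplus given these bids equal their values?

The winner pays 1,525 for a surplus of 1,475.

Bids in descending order: Heidi 3,000, then Sam 1,925, then Dana 1,525, then Yusuf 1,225, then Carol 225.
Heidi is the highest bidder, so Heidi wins.
Under the third-price rule, the price is the third-highest bid: 1,525.
Surplus = 3,000 − 1,525 = 1,475.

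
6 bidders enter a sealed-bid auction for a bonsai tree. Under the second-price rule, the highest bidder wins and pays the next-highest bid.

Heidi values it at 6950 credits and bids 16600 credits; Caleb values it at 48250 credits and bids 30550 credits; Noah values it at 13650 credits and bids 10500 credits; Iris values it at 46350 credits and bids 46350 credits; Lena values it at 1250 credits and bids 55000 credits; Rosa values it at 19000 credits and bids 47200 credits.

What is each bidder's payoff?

Bids in descending order: Lena 55000 credits > Rosa 47200 credits > Iris 46350 credits > Caleb 30550 credits > Heidi 16600 credits > Noah 10500 credits.
Lena has the top bid and wins; the price is the second-highest bid, 47200 credits.
Lena's payoff = 1250 credits − 47200 credits = -45950 credits. All other bidders lose, so their payoff is 0.

Heidi 0 credits, Caleb 0 credits, Noah 0 credits, Iris 0 credits, Lena -45950 credits, Rosa 0 credits.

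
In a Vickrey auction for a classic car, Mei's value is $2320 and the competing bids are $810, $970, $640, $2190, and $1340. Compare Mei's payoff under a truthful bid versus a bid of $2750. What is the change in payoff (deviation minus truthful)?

The highest competing bid is $2190.
Bidding truthfully at $2320: Mei has the top bid, wins, and pays the second-highest bid $2190. Payoff = $2320 − $2190 = $130.
Bidding $2750: Mei has the top bid, wins, and pays the second-highest bid $2190. Payoff = $2320 − $2190 = $130.
Change = $130 − $130 = $0.

$0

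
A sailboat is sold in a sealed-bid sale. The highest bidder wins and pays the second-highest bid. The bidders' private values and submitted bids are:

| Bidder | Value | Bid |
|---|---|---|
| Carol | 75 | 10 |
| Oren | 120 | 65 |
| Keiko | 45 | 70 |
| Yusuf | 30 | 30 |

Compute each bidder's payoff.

Sorted high to low: Keiko 70, then Oren 65, then Yusuf 30, then Carol 10.
Keiko has the top bid and wins; the price is the second-highest bid, 65.
Keiko's payoff = 45 − 65 = -20. All other bidders lose, so their payoff is 0.

Payoffs: Carol 0, Oren 0, Keiko -20, Yusuf 0.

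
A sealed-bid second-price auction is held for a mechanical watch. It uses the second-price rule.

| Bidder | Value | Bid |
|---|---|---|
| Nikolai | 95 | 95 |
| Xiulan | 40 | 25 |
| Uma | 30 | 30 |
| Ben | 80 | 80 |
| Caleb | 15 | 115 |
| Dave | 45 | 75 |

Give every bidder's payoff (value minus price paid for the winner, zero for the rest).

Nikolai 0, Xiulan 0, Uma 0, Ben 0, Caleb -80, Dave 0.

Ranking the bids: Caleb 115, then Nikolai 95, then Ben 80, then Dave 75, then Uma 30, then Xiulan 25.
Caleb has the top bid and wins; the price is the second-highest bid, 95.
Caleb's payoff = 15 − 95 = -80. All other bidders lose, so their payoff is 0.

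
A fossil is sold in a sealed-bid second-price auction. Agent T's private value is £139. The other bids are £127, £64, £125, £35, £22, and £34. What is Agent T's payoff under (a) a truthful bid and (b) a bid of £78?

The highest competing bid is £127.
Bidding truthfully at £139: Agent T has the top bid, wins, and pays the second-highest bid £127. Payoff = £139 − £127 = £12.
Bidding £78: the top bid is £127 (a rival), so Agent T loses. Payoff = £0.

Truthful: £12; alternative: £0.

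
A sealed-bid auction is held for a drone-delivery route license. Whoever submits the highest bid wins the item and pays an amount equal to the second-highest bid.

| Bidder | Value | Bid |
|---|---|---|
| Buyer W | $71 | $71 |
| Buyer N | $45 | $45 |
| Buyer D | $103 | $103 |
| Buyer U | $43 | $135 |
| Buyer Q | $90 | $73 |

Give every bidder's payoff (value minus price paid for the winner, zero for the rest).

Sorted high to low: Buyer U $135, then Buyer D $103, then Buyer Q $73, then Buyer W $71, then Buyer N $45.
Buyer U has the top bid and wins; the price is the second-highest bid, $103.
Buyer U's payoff = $43 − $103 = -$60. All other bidders lose, so their payoff is 0.

Payoffs: Buyer W $0, Buyer N $0, Buyer D $0, Buyer U -$60, Buyer Q $0.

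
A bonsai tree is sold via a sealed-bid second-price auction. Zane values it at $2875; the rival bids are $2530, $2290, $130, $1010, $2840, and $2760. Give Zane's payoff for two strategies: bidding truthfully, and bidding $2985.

The highest competing bid is $2840.
Bidding truthfully at $2875: Zane has the top bid, wins, and pays the second-highest bid $2840. Payoff = $2875 − $2840 = $35.
Bidding $2985: Zane has the top bid, wins, and pays the second-highest bid $2840. Payoff = $2875 − $2840 = $35.
The bid only affects whether you win, not the price — here both bids land on the same side of the top rival bid, so the deviation is payoff-neutral.

(a) $35  (b) $35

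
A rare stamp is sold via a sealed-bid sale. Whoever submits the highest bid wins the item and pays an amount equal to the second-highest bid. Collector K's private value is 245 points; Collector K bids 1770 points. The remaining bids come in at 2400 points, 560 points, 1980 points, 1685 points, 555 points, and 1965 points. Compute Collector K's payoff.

0 points

Highest competing bid: 2400 points.
Collector K's bid 1770 points is not the highest, so Collector K loses, pays nothing, and earns zero payoff.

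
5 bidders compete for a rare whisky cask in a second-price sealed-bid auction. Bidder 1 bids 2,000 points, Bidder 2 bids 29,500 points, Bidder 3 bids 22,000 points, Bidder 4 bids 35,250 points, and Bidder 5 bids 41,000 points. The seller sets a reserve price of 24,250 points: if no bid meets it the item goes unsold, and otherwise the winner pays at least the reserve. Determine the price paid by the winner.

Sorted high to low: Bidder 5 41,000 points; Bidder 4 35,250 points; Bidder 2 29,500 points; Bidder 3 22,000 points; Bidder 1 2,000 points.
Bidder 5 has the highest bid, so Bidder 5 wins.
The second-highest bid is 35,250 points, which exceeds the reserve, so that sets the price.

35,250 points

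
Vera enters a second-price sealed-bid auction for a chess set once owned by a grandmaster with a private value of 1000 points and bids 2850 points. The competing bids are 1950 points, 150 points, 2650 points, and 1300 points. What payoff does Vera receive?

Vera's payoff: -1650 points.

Highest competing bid: 2650 points.
Vera's bid 2850 points is the highest overall, so Vera wins and pays the second-highest bid, 2650 points.
Payoff = value − price = 1000 points − 2650 points = -1650 points.
Overbidding won the item at a price above value — truthful bidding would have avoided this loss.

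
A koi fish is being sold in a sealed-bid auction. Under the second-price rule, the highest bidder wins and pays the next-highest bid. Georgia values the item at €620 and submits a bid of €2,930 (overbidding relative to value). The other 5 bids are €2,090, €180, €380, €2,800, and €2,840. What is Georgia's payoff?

Highest competing bid: €2,840.
Georgia's bid €2,930 is the highest overall, so Georgia wins and pays the second-highest bid, €2,840.
Payoff = value − price = €620 − €2,840 = -€2,220.
Overbidding won the item at a price above value — truthful bidding would have avoided this loss.

Georgia's payoff: -€2,220.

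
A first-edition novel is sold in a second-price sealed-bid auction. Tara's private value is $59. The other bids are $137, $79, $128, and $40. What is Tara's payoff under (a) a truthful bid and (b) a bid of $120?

The highest competing bid is $137.
Bidding truthfully at $59: the top bid is $137 (a rival), so Tara loses. Payoff = $0.
Bidding $120: the top bid is $137 (a rival), so Tara loses. Payoff = $0.
The bid only affects whether you win, not the price — here both bids land on the same side of the top rival bid, so the deviation is payoff-neutral.

Truthful: $0; alternative: $0.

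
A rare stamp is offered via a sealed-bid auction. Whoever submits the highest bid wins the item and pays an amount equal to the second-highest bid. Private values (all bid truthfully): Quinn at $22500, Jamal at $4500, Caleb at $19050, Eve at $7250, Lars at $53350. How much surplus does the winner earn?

Sorted high to low: Lars $53350; Quinn $22500; Caleb $19050; Eve $7250; Jamal $4500.
Lars wins with the top bid and pays the second-highest, $22500.
Surplus = $53350 − $22500 = $30850.

$30850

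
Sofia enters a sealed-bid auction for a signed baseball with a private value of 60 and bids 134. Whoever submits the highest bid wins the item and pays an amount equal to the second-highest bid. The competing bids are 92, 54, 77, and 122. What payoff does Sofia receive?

Highest competing bid: 122.
Sofia's bid 134 is the highest overall, so Sofia wins and pays the second-highest bid, 122.
Payoff = value − price = 60 − 122 = -62.

Sofia's payoff: -62.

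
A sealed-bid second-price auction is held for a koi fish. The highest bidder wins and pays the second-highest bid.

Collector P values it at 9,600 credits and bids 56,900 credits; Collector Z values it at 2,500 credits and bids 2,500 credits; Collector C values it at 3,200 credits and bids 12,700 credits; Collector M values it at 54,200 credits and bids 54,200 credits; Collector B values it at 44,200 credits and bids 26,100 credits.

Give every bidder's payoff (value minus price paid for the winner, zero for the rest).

Ranking the bids: Collector P 56,900 credits; Collector M 54,200 credits; Collector B 26,100 credits; Collector C 12,700 credits; Collector Z 2,500 credits.
Collector P has the top bid and wins; the price is the second-highest bid, 54,200 credits.
Collector P's payoff = 9,600 credits − 54,200 credits = -44,600 credits. All other bidders lose, so their payoff is 0.

Payoffs: Collector P -44,600 credits, Collector Z 0 credits, Collector C 0 credits, Collector M 0 credits, Collector B 0 credits.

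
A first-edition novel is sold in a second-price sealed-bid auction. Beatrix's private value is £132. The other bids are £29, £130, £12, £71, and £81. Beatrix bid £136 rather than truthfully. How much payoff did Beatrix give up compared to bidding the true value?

The highest competing bid is £130.
Bidding truthfully at £132: Beatrix has the top bid, wins, and pays the second-highest bid £130. Payoff = £132 − £130 = £2.
Bidding £136: Beatrix has the top bid, wins, and pays the second-highest bid £130. Payoff = £132 − £130 = £2.
Regret = truthful payoff − actual payoff = £2 − £2 = £0.
The bid only affects whether you win, not the price — here both bids land on the same side of the top rival bid, so the deviation is payoff-neutral.

Regret: £0.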